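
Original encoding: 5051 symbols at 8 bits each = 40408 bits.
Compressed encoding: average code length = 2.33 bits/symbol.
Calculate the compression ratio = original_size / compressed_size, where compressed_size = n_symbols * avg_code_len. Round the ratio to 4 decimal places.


original_size = n_symbols * orig_bits = 5051 * 8 = 40408 bits
compressed_size = n_symbols * avg_code_len = 5051 * 2.33 = 11768.83 bits
ratio = original_size / compressed_size = 40408 / 11768.83 = 3.4335

Compression ratio = 3.4335


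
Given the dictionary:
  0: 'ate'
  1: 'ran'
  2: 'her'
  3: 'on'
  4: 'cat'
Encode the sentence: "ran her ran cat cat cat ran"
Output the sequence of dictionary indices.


Look up each word in the dictionary:
  'ran' -> 1
  'her' -> 2
  'ran' -> 1
  'cat' -> 4
  'cat' -> 4
  'cat' -> 4
  'ran' -> 1

Encoded: [1, 2, 1, 4, 4, 4, 1]


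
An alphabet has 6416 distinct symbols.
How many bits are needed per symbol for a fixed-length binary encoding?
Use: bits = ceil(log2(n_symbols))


log2(6416) = 12.6475
Bracket: 2^12 = 4096 < 6416 <= 2^13 = 8192
So ceil(log2(6416)) = 13

bits = ceil(log2(6416)) = ceil(12.6475) = 13 bits


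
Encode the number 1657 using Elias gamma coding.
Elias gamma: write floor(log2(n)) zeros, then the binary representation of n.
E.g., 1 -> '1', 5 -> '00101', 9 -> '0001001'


num_bits = floor(log2(1657)) + 1 = 11
leading_zeros = num_bits - 1 = 10
binary(1657) = 11001111001

Elias gamma(1657) = '0000000000' + '11001111001' = 000000000011001111001 (21 bits)


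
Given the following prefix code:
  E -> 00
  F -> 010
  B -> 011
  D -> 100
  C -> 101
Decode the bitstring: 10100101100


Decoding step by step:
Bits 101 -> C
Bits 00 -> E
Bits 101 -> C
Bits 100 -> D


Decoded message: CECD


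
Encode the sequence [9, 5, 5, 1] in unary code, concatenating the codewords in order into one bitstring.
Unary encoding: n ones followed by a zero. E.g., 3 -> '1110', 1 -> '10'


Encode each number as n ones followed by a terminating 0:
  9 -> 1111111110 (10 bits)
  5 -> 111110 (6 bits)
  5 -> 111110 (6 bits)
  1 -> 10 (2 bits)
Total length = 10 + 6 + 6 + 2 = 24 bits.

Unary([9, 5, 5, 1]) = 111111111011111011111010 (24 bits)


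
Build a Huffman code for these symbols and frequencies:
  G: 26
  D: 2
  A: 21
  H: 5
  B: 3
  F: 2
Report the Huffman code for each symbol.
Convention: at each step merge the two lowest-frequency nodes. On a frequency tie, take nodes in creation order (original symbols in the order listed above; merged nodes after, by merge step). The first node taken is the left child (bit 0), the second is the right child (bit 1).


Huffman tree construction:
Step 1: Merge D(2) + F(2) = 4
Step 2: Merge B(3) + (D+F)(4) = 7
Step 3: Merge H(5) + (B+(D+F))(7) = 12
Step 4: Merge (H+(B+(D+F)))(12) + A(21) = 33
Step 5: Merge G(26) + ((H+(B+(D+F)))+A)(33) = 59
Read each symbol's code off the tree from the root (left child = 0, right child = 1).

Codes:
  G: 0 (length 1)
  D: 10110 (length 5)
  A: 11 (length 2)
  H: 100 (length 3)
  B: 1010 (length 4)
  F: 10111 (length 5)
Average code length: 115/59 = 1.9492 bits/symbol


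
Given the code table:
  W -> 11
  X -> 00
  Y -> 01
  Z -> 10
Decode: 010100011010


Decoding:
01 -> Y
01 -> Y
00 -> X
01 -> Y
10 -> Z
10 -> Z


Result: YYXYZZ


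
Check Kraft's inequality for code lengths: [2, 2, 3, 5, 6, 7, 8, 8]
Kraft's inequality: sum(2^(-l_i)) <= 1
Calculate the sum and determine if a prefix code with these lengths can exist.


Sum = 2^(-2) + 2^(-2) + 2^(-3) + 2^(-5) + 2^(-6) + 2^(-7) + 2^(-8) + 2^(-8)
    = 0.25 + 0.25 + 0.125 + 0.03125 + 0.015625 + 0.0078125 + 0.00390625 + 0.00390625
    = 176/256 = 0.6875
Since 0.6875 <= 1, Kraft's inequality IS satisfied.
A prefix code with these lengths CAN exist.

Kraft sum = 0.6875. Satisfied.


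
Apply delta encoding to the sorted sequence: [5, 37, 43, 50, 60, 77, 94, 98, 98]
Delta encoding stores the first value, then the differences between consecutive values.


First value: 5
Deltas:
  37 - 5 = 32
  43 - 37 = 6
  50 - 43 = 7
  60 - 50 = 10
  77 - 60 = 17
  94 - 77 = 17
  98 - 94 = 4
  98 - 98 = 0


Delta encoded: [5, 32, 6, 7, 10, 17, 17, 4, 0]


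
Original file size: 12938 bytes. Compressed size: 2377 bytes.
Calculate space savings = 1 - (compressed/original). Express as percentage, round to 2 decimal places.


ratio = compressed/original = 2377/12938 = 0.183722
savings = 1 - ratio = 1 - 0.183722 = 0.816278
as a percentage: 0.816278 * 100 = 81.63%

Space savings = 1 - 2377/12938 = 81.63%


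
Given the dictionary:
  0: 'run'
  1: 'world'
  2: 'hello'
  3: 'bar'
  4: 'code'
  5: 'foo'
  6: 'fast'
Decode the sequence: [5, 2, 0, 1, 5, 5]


Look up each index in the dictionary:
  5 -> 'foo'
  2 -> 'hello'
  0 -> 'run'
  1 -> 'world'
  5 -> 'foo'
  5 -> 'foo'

Decoded: "foo hello run world foo foo"


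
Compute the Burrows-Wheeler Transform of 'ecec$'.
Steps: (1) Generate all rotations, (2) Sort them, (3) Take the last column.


Rotations (sorted):
  0: $ecec -> last char: c
  1: c$ece -> last char: e
  2: cec$e -> last char: e
  3: ec$ec -> last char: c
  4: ecec$ -> last char: $


BWT = ceec$


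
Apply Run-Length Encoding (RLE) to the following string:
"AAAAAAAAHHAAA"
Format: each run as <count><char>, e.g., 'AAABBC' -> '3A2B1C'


Scanning runs left to right:
  i=0: run of 'A' x 8 -> '8A'
  i=8: run of 'H' x 2 -> '2H'
  i=10: run of 'A' x 3 -> '3A'

RLE = 8A2H3A


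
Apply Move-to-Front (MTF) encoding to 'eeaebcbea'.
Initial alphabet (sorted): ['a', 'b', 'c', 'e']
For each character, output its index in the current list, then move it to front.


MTF encoding:
'e': index 3 in ['a', 'b', 'c', 'e'] -> ['e', 'a', 'b', 'c']
'e': index 0 in ['e', 'a', 'b', 'c'] -> ['e', 'a', 'b', 'c']
'a': index 1 in ['e', 'a', 'b', 'c'] -> ['a', 'e', 'b', 'c']
'e': index 1 in ['a', 'e', 'b', 'c'] -> ['e', 'a', 'b', 'c']
'b': index 2 in ['e', 'a', 'b', 'c'] -> ['b', 'e', 'a', 'c']
'c': index 3 in ['b', 'e', 'a', 'c'] -> ['c', 'b', 'e', 'a']
'b': index 1 in ['c', 'b', 'e', 'a'] -> ['b', 'c', 'e', 'a']
'e': index 2 in ['b', 'c', 'e', 'a'] -> ['e', 'b', 'c', 'a']
'a': index 3 in ['e', 'b', 'c', 'a'] -> ['a', 'e', 'b', 'c']


Output: [3, 0, 1, 1, 2, 3, 1, 2, 3]


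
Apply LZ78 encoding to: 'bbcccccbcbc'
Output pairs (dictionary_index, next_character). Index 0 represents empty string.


LZ78 encoding steps:
Dictionary: {0: ''}
Step 1: w='' (idx 0), next='b' -> output (0, 'b'), add 'b' as idx 1
Step 2: w='b' (idx 1), next='c' -> output (1, 'c'), add 'bc' as idx 2
Step 3: w='' (idx 0), next='c' -> output (0, 'c'), add 'c' as idx 3
Step 4: w='c' (idx 3), next='c' -> output (3, 'c'), add 'cc' as idx 4
Step 5: w='c' (idx 3), next='b' -> output (3, 'b'), add 'cb' as idx 5
Step 6: w='cb' (idx 5), next='c' -> output (5, 'c'), add 'cbc' as idx 6


Encoded: [(0, 'b'), (1, 'c'), (0, 'c'), (3, 'c'), (3, 'b'), (5, 'c')]


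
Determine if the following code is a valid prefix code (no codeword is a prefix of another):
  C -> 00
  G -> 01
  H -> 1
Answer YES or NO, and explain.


Checking each pair (does one codeword prefix another?):
  C='00' vs G='01': no prefix
  C='00' vs H='1': no prefix
  G='01' vs C='00': no prefix
  G='01' vs H='1': no prefix
  H='1' vs C='00': no prefix
  H='1' vs G='01': no prefix
No violation found over all pairs.

YES -- this is a valid prefix code. No codeword is a prefix of any other codeword.


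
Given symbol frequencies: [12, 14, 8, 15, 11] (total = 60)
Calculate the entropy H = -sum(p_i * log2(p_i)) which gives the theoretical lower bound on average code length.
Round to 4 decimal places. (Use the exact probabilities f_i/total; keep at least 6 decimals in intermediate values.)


Per-symbol terms -p_i * log2(p_i) with p_i = f_i/60:
  p = 12/60 = 0.200000: log2(p) = -2.321928, -p*log2(p) = 0.464386
  p = 14/60 = 0.233333: log2(p) = -2.099536, -p*log2(p) = 0.489892
  p = 8/60 = 0.133333: log2(p) = -2.906891, -p*log2(p) = 0.387585
  p = 15/60 = 0.250000: log2(p) = -2.000000, -p*log2(p) = 0.500000
  p = 11/60 = 0.183333: log2(p) = -2.447459, -p*log2(p) = 0.448701
H = 0.464386 + 0.489892 + 0.387585 + 0.500000 + 0.448701 = 2.290564

H = 2.2906 bits/symbol


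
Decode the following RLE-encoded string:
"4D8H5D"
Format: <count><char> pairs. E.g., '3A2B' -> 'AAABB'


Expanding each <count><char> pair:
  4D -> 'DDDD'
  8H -> 'HHHHHHHH'
  5D -> 'DDDDD'

Decoded = DDDDHHHHHHHHDDDDD


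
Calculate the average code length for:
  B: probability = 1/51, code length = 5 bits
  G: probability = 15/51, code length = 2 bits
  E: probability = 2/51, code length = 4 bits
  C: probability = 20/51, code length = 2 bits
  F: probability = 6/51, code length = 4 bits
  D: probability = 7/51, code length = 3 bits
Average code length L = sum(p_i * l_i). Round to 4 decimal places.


Weighted contributions p_i * l_i:
  B: (1/51) * 5 = 5/51
  G: (15/51) * 2 = 30/51
  E: (2/51) * 4 = 8/51
  C: (20/51) * 2 = 40/51
  F: (6/51) * 4 = 24/51
  D: (7/51) * 3 = 21/51
Sum = (5 + 30 + 8 + 40 + 24 + 21)/51 = 128/51

L = 128/51 = 2.5098 bits/symbol


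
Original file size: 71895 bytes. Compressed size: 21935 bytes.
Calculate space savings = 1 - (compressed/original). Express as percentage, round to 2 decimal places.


ratio = compressed/original = 21935/71895 = 0.305098
savings = 1 - ratio = 1 - 0.305098 = 0.694902
as a percentage: 0.694902 * 100 = 69.49%

Space savings = 1 - 21935/71895 = 69.49%


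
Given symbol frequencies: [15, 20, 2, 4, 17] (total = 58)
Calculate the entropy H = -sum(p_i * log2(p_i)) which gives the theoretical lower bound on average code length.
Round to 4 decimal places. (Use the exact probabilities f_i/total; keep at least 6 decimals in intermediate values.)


Per-symbol terms -p_i * log2(p_i) with p_i = f_i/58:
  p = 15/58 = 0.258621: log2(p) = -1.951090, -p*log2(p) = 0.504592
  p = 20/58 = 0.344828: log2(p) = -1.536053, -p*log2(p) = 0.529673
  p = 2/58 = 0.034483: log2(p) = -4.857981, -p*log2(p) = 0.167517
  p = 4/58 = 0.068966: log2(p) = -3.857981, -p*log2(p) = 0.266068
  p = 17/58 = 0.293103: log2(p) = -1.770518, -p*log2(p) = 0.518945
H = 0.504592 + 0.529673 + 0.167517 + 0.266068 + 0.518945 = 1.986795

H = 1.9868 bits/symbol


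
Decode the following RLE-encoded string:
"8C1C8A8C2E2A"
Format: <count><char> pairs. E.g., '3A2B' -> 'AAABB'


Expanding each <count><char> pair:
  8C -> 'CCCCCCCC'
  1C -> 'C'
  8A -> 'AAAAAAAA'
  8C -> 'CCCCCCCC'
  2E -> 'EE'
  2A -> 'AA'

Decoded = CCCCCCCCCAAAAAAAACCCCCCCCEEAA


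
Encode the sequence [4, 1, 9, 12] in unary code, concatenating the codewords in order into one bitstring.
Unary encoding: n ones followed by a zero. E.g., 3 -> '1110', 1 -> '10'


Encode each number as n ones followed by a terminating 0:
  4 -> 11110 (5 bits)
  1 -> 10 (2 bits)
  9 -> 1111111110 (10 bits)
  12 -> 1111111111110 (13 bits)
Total length = 5 + 2 + 10 + 13 = 30 bits.

Unary([4, 1, 9, 12]) = 111101011111111101111111111110 (30 bits)


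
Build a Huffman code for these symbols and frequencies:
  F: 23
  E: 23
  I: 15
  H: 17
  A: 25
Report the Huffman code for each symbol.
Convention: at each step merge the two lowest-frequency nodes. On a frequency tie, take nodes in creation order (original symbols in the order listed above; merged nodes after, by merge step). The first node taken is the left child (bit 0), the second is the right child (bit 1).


Huffman tree construction:
Step 1: Merge I(15) + H(17) = 32
Step 2: Merge F(23) + E(23) = 46
Step 3: Merge A(25) + (I+H)(32) = 57
Step 4: Merge (F+E)(46) + (A+(I+H))(57) = 103
Read each symbol's code off the tree from the root (left child = 0, right child = 1).

Codes:
  F: 00 (length 2)
  E: 01 (length 2)
  I: 110 (length 3)
  H: 111 (length 3)
  A: 10 (length 2)
Average code length: 238/103 = 2.3107 bits/symbol


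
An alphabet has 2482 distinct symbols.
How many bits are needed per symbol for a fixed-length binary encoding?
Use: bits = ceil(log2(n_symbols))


log2(2482) = 11.2773
Bracket: 2^11 = 2048 < 2482 <= 2^12 = 4096
So ceil(log2(2482)) = 12

bits = ceil(log2(2482)) = ceil(11.2773) = 12 bits


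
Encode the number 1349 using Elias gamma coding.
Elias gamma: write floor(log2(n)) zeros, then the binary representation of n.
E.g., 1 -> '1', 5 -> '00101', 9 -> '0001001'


num_bits = floor(log2(1349)) + 1 = 11
leading_zeros = num_bits - 1 = 10
binary(1349) = 10101000101

Elias gamma(1349) = '0000000000' + '10101000101' = 000000000010101000101 (21 bits)


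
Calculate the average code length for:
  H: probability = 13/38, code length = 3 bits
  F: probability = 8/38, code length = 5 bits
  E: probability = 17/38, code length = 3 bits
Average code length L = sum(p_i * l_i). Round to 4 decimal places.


Weighted contributions p_i * l_i:
  H: (13/38) * 3 = 39/38
  F: (8/38) * 5 = 40/38
  E: (17/38) * 3 = 51/38
Sum = (39 + 40 + 51)/38 = 130/38

L = 130/38 = 3.4211 bits/symbol


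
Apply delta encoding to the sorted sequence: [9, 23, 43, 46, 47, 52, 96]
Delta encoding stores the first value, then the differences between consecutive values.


First value: 9
Deltas:
  23 - 9 = 14
  43 - 23 = 20
  46 - 43 = 3
  47 - 46 = 1
  52 - 47 = 5
  96 - 52 = 44


Delta encoded: [9, 14, 20, 3, 1, 5, 44]


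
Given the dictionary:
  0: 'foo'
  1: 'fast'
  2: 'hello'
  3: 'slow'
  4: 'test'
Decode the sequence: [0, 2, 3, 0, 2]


Look up each index in the dictionary:
  0 -> 'foo'
  2 -> 'hello'
  3 -> 'slow'
  0 -> 'foo'
  2 -> 'hello'

Decoded: "foo hello slow foo hello"


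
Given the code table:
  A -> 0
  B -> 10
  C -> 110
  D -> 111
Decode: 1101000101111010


Decoding:
110 -> C
10 -> B
0 -> A
0 -> A
10 -> B
111 -> D
10 -> B
10 -> B


Result: CBAABDBB


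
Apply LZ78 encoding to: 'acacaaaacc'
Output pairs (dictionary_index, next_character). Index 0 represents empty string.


LZ78 encoding steps:
Dictionary: {0: ''}
Step 1: w='' (idx 0), next='a' -> output (0, 'a'), add 'a' as idx 1
Step 2: w='' (idx 0), next='c' -> output (0, 'c'), add 'c' as idx 2
Step 3: w='a' (idx 1), next='c' -> output (1, 'c'), add 'ac' as idx 3
Step 4: w='a' (idx 1), next='a' -> output (1, 'a'), add 'aa' as idx 4
Step 5: w='aa' (idx 4), next='c' -> output (4, 'c'), add 'aac' as idx 5
Step 6: w='c' (idx 2), end of input -> output (2, '')


Encoded: [(0, 'a'), (0, 'c'), (1, 'c'), (1, 'a'), (4, 'c'), (2, '')]


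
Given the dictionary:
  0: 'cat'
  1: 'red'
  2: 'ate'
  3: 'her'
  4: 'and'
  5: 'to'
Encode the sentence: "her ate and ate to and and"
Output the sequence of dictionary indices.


Look up each word in the dictionary:
  'her' -> 3
  'ate' -> 2
  'and' -> 4
  'ate' -> 2
  'to' -> 5
  'and' -> 4
  'and' -> 4

Encoded: [3, 2, 4, 2, 5, 4, 4]


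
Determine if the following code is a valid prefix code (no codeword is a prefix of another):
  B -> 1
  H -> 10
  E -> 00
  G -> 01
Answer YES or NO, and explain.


Checking each pair (does one codeword prefix another?):
  B='1' vs H='10': prefix -- VIOLATION

NO -- this is NOT a valid prefix code. B (1) is a prefix of H (10).


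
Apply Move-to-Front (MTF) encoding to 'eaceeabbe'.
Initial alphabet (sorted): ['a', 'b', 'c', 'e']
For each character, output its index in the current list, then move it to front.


MTF encoding:
'e': index 3 in ['a', 'b', 'c', 'e'] -> ['e', 'a', 'b', 'c']
'a': index 1 in ['e', 'a', 'b', 'c'] -> ['a', 'e', 'b', 'c']
'c': index 3 in ['a', 'e', 'b', 'c'] -> ['c', 'a', 'e', 'b']
'e': index 2 in ['c', 'a', 'e', 'b'] -> ['e', 'c', 'a', 'b']
'e': index 0 in ['e', 'c', 'a', 'b'] -> ['e', 'c', 'a', 'b']
'a': index 2 in ['e', 'c', 'a', 'b'] -> ['a', 'e', 'c', 'b']
'b': index 3 in ['a', 'e', 'c', 'b'] -> ['b', 'a', 'e', 'c']
'b': index 0 in ['b', 'a', 'e', 'c'] -> ['b', 'a', 'e', 'c']
'e': index 2 in ['b', 'a', 'e', 'c'] -> ['e', 'b', 'a', 'c']


Output: [3, 1, 3, 2, 0, 2, 3, 0, 2]


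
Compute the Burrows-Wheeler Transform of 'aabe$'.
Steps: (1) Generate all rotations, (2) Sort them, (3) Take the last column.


Rotations (sorted):
  0: $aabe -> last char: e
  1: aabe$ -> last char: $
  2: abe$a -> last char: a
  3: be$aa -> last char: a
  4: e$aab -> last char: b


BWT = e$aab


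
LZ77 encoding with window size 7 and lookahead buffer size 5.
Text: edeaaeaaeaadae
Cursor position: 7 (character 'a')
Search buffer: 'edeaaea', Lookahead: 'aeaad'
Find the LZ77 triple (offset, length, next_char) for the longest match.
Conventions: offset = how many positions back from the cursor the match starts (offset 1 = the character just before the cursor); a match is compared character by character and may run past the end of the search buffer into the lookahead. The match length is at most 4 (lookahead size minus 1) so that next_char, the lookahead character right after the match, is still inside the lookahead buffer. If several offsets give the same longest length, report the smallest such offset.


Try each offset into the search buffer:
  offset=1 (pos 6, char 'a'): match length 1
  offset=2 (pos 5, char 'e'): match length 0
  offset=3 (pos 4, char 'a'): match length 4
  offset=4 (pos 3, char 'a'): match length 1
  offset=5 (pos 2, char 'e'): match length 0
  offset=6 (pos 1, char 'd'): match length 0
  offset=7 (pos 0, char 'e'): match length 0
Longest match has length 4 at offset 3.
next_char = character at position 7 + 4 = 11 -> 'd'

Best match: offset=3, length=4 (matching 'aeaa' starting at position 4)
LZ77 triple: (3, 4, 'd')


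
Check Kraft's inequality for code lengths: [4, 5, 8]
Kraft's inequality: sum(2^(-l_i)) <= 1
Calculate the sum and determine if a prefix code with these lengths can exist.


Sum = 2^(-4) + 2^(-5) + 2^(-8)
    = 0.0625 + 0.03125 + 0.00390625
    = 25/256 = 0.09765625
Since 0.09765625 <= 1, Kraft's inequality IS satisfied.
A prefix code with these lengths CAN exist.

Kraft sum = 0.09765625. Satisfied.


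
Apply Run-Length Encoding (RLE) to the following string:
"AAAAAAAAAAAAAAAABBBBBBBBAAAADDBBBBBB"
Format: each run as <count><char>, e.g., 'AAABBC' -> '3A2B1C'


Scanning runs left to right:
  i=0: run of 'A' x 16 -> '16A'
  i=16: run of 'B' x 8 -> '8B'
  i=24: run of 'A' x 4 -> '4A'
  i=28: run of 'D' x 2 -> '2D'
  i=30: run of 'B' x 6 -> '6B'

RLE = 16A8B4A2D6B


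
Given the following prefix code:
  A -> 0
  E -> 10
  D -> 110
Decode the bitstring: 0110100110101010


Decoding step by step:
Bits 0 -> A
Bits 110 -> D
Bits 10 -> E
Bits 0 -> A
Bits 110 -> D
Bits 10 -> E
Bits 10 -> E
Bits 10 -> E


Decoded message: ADEADEEE


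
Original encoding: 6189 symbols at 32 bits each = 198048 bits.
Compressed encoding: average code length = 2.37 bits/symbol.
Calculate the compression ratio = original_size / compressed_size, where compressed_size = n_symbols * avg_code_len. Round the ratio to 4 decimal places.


original_size = n_symbols * orig_bits = 6189 * 32 = 198048 bits
compressed_size = n_symbols * avg_code_len = 6189 * 2.37 = 14667.93 bits
ratio = original_size / compressed_size = 198048 / 14667.93 = 13.5021

Compression ratio = 13.5021


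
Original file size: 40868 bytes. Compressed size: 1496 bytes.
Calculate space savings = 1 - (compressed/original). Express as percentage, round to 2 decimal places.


ratio = compressed/original = 1496/40868 = 0.036606
savings = 1 - ratio = 1 - 0.036606 = 0.963394
as a percentage: 0.963394 * 100 = 96.34%

Space savings = 1 - 1496/40868 = 96.34%


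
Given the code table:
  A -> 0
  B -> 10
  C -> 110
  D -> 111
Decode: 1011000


Decoding:
10 -> B
110 -> C
0 -> A
0 -> A


Result: BCAA


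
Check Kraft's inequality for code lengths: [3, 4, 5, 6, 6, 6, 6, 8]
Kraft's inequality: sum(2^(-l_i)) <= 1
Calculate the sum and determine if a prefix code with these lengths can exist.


Sum = 2^(-3) + 2^(-4) + 2^(-5) + 2^(-6) + 2^(-6) + 2^(-6) + 2^(-6) + 2^(-8)
    = 0.125 + 0.0625 + 0.03125 + 0.015625 + 0.015625 + 0.015625 + 0.015625 + 0.00390625
    = 73/256 = 0.28515625
Since 0.28515625 <= 1, Kraft's inequality IS satisfied.
A prefix code with these lengths CAN exist.

Kraft sum = 0.28515625. Satisfied.


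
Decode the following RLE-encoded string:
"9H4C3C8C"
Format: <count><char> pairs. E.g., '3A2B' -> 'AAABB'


Expanding each <count><char> pair:
  9H -> 'HHHHHHHHH'
  4C -> 'CCCC'
  3C -> 'CCC'
  8C -> 'CCCCCCCC'

Decoded = HHHHHHHHHCCCCCCCCCCCCCCC


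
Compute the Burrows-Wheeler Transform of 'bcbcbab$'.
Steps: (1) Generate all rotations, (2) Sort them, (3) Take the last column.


Rotations (sorted):
  0: $bcbcbab -> last char: b
  1: ab$bcbcb -> last char: b
  2: b$bcbcba -> last char: a
  3: bab$bcbc -> last char: c
  4: bcbab$bc -> last char: c
  5: bcbcbab$ -> last char: $
  6: cbab$bcb -> last char: b
  7: cbcbab$b -> last char: b


BWT = bbacc$bb


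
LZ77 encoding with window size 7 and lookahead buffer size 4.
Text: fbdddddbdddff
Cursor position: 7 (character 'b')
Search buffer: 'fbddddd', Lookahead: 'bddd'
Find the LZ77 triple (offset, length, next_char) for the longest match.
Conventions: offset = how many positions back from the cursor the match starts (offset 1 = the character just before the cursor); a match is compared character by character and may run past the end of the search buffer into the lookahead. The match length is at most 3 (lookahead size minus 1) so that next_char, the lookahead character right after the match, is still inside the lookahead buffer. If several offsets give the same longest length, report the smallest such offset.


Try each offset into the search buffer:
  offset=1 (pos 6, char 'd'): match length 0
  offset=2 (pos 5, char 'd'): match length 0
  offset=3 (pos 4, char 'd'): match length 0
  offset=4 (pos 3, char 'd'): match length 0
  offset=5 (pos 2, char 'd'): match length 0
  offset=6 (pos 1, char 'b'): match length 3
  offset=7 (pos 0, char 'f'): match length 0
Longest match has length 3 at offset 6.
next_char = character at position 7 + 3 = 10 -> 'd'

Best match: offset=6, length=3 (matching 'bdd' starting at position 1)
LZ77 triple: (6, 3, 'd')


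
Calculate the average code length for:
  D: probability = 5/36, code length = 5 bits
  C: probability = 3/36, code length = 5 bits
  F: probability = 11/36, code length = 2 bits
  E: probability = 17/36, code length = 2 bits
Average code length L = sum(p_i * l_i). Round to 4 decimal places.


Weighted contributions p_i * l_i:
  D: (5/36) * 5 = 25/36
  C: (3/36) * 5 = 15/36
  F: (11/36) * 2 = 22/36
  E: (17/36) * 2 = 34/36
Sum = (25 + 15 + 22 + 34)/36 = 96/36

L = 96/36 = 2.6667 bits/symbol


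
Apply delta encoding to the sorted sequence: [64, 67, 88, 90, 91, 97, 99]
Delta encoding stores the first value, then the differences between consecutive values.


First value: 64
Deltas:
  67 - 64 = 3
  88 - 67 = 21
  90 - 88 = 2
  91 - 90 = 1
  97 - 91 = 6
  99 - 97 = 2


Delta encoded: [64, 3, 21, 2, 1, 6, 2]


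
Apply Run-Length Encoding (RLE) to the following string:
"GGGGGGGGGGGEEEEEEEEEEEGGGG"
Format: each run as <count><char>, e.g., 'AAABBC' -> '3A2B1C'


Scanning runs left to right:
  i=0: run of 'G' x 11 -> '11G'
  i=11: run of 'E' x 11 -> '11E'
  i=22: run of 'G' x 4 -> '4G'

RLE = 11G11E4G


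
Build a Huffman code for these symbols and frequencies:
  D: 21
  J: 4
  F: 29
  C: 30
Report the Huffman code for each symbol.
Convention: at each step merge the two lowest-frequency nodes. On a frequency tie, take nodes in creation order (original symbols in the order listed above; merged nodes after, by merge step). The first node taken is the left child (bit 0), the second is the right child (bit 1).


Huffman tree construction:
Step 1: Merge J(4) + D(21) = 25
Step 2: Merge (J+D)(25) + F(29) = 54
Step 3: Merge C(30) + ((J+D)+F)(54) = 84
Read each symbol's code off the tree from the root (left child = 0, right child = 1).

Codes:
  D: 101 (length 3)
  J: 100 (length 3)
  F: 11 (length 2)
  C: 0 (length 1)
Average code length: 163/84 = 1.9405 bits/symbol


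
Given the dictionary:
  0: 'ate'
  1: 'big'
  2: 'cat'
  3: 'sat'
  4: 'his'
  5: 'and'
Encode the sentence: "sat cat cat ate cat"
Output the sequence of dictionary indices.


Look up each word in the dictionary:
  'sat' -> 3
  'cat' -> 2
  'cat' -> 2
  'ate' -> 0
  'cat' -> 2

Encoded: [3, 2, 2, 0, 2]


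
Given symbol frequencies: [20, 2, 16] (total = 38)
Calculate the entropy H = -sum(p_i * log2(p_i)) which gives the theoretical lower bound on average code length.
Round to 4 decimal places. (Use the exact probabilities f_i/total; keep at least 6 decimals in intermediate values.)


Per-symbol terms -p_i * log2(p_i) with p_i = f_i/38:
  p = 20/38 = 0.526316: log2(p) = -0.925999, -p*log2(p) = 0.487368
  p = 2/38 = 0.052632: log2(p) = -4.247928, -p*log2(p) = 0.223575
  p = 16/38 = 0.421053: log2(p) = -1.247928, -p*log2(p) = 0.525443
H = 0.487368 + 0.223575 + 0.525443 = 1.236386

H = 1.2364 bits/symbol


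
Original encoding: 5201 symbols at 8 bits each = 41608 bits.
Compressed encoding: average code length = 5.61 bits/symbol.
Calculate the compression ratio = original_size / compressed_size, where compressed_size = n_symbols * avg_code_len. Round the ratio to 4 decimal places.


original_size = n_symbols * orig_bits = 5201 * 8 = 41608 bits
compressed_size = n_symbols * avg_code_len = 5201 * 5.61 = 29177.61 bits
ratio = original_size / compressed_size = 41608 / 29177.61 = 1.426

Compression ratio = 1.426


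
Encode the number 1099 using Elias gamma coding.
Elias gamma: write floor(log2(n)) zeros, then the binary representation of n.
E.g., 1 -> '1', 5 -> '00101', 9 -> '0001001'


num_bits = floor(log2(1099)) + 1 = 11
leading_zeros = num_bits - 1 = 10
binary(1099) = 10001001011

Elias gamma(1099) = '0000000000' + '10001001011' = 000000000010001001011 (21 bits)


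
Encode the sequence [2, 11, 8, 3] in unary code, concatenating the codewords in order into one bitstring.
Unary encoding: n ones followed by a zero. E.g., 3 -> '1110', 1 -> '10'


Encode each number as n ones followed by a terminating 0:
  2 -> 110 (3 bits)
  11 -> 111111111110 (12 bits)
  8 -> 111111110 (9 bits)
  3 -> 1110 (4 bits)
Total length = 3 + 12 + 9 + 4 = 28 bits.

Unary([2, 11, 8, 3]) = 1101111111111101111111101110 (28 bits)


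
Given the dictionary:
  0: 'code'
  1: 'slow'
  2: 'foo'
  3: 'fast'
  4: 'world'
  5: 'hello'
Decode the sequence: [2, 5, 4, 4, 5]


Look up each index in the dictionary:
  2 -> 'foo'
  5 -> 'hello'
  4 -> 'world'
  4 -> 'world'
  5 -> 'hello'

Decoded: "foo hello world world hello"


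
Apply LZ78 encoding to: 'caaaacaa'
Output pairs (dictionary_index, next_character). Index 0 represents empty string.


LZ78 encoding steps:
Dictionary: {0: ''}
Step 1: w='' (idx 0), next='c' -> output (0, 'c'), add 'c' as idx 1
Step 2: w='' (idx 0), next='a' -> output (0, 'a'), add 'a' as idx 2
Step 3: w='a' (idx 2), next='a' -> output (2, 'a'), add 'aa' as idx 3
Step 4: w='a' (idx 2), next='c' -> output (2, 'c'), add 'ac' as idx 4
Step 5: w='aa' (idx 3), end of input -> output (3, '')


Encoded: [(0, 'c'), (0, 'a'), (2, 'a'), (2, 'c'), (3, '')]


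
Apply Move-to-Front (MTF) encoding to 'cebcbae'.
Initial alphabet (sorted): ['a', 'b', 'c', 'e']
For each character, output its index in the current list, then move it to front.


MTF encoding:
'c': index 2 in ['a', 'b', 'c', 'e'] -> ['c', 'a', 'b', 'e']
'e': index 3 in ['c', 'a', 'b', 'e'] -> ['e', 'c', 'a', 'b']
'b': index 3 in ['e', 'c', 'a', 'b'] -> ['b', 'e', 'c', 'a']
'c': index 2 in ['b', 'e', 'c', 'a'] -> ['c', 'b', 'e', 'a']
'b': index 1 in ['c', 'b', 'e', 'a'] -> ['b', 'c', 'e', 'a']
'a': index 3 in ['b', 'c', 'e', 'a'] -> ['a', 'b', 'c', 'e']
'e': index 3 in ['a', 'b', 'c', 'e'] -> ['e', 'a', 'b', 'c']


Output: [2, 3, 3, 2, 1, 3, 3]


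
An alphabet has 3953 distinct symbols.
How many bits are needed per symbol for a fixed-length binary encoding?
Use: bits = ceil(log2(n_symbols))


log2(3953) = 11.9487
Bracket: 2^11 = 2048 < 3953 <= 2^12 = 4096
So ceil(log2(3953)) = 12

bits = ceil(log2(3953)) = ceil(11.9487) = 12 bits


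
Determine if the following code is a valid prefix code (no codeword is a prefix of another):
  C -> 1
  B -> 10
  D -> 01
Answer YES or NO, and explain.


Checking each pair (does one codeword prefix another?):
  C='1' vs B='10': prefix -- VIOLATION

NO -- this is NOT a valid prefix code. C (1) is a prefix of B (10).


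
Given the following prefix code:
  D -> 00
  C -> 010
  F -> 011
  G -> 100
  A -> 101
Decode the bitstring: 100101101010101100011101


Decoding step by step:
Bits 100 -> G
Bits 101 -> A
Bits 101 -> A
Bits 010 -> C
Bits 101 -> A
Bits 100 -> G
Bits 011 -> F
Bits 101 -> A


Decoded message: GAACAGFA


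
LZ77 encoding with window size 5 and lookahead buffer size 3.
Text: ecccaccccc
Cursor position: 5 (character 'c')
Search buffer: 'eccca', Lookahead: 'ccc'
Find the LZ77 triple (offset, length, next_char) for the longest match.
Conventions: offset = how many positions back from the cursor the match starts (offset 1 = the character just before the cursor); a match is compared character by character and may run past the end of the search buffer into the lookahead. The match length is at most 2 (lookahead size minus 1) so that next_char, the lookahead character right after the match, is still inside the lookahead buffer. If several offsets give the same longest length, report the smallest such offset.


Try each offset into the search buffer:
  offset=1 (pos 4, char 'a'): match length 0
  offset=2 (pos 3, char 'c'): match length 1
  offset=3 (pos 2, char 'c'): match length 2
  offset=4 (pos 1, char 'c'): match length 2
  offset=5 (pos 0, char 'e'): match length 0
Longest match has length 2, found at offsets 3, 4; take the smallest, offset 3.
next_char = character at position 5 + 2 = 7 -> 'c'

Best match: offset=3, length=2 (matching 'cc' starting at position 2)
LZ77 triple: (3, 2, 'c')


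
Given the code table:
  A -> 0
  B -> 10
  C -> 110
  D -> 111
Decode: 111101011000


Decoding:
111 -> D
10 -> B
10 -> B
110 -> C
0 -> A
0 -> A


Result: DBBCAA


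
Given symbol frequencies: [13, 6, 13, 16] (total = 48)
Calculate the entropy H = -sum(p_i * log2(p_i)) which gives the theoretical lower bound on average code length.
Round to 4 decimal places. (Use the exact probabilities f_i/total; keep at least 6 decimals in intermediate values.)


Per-symbol terms -p_i * log2(p_i) with p_i = f_i/48:
  p = 13/48 = 0.270833: log2(p) = -1.884523, -p*log2(p) = 0.510392
  p = 6/48 = 0.125000: log2(p) = -3.000000, -p*log2(p) = 0.375000
  p = 13/48 = 0.270833: log2(p) = -1.884523, -p*log2(p) = 0.510392
  p = 16/48 = 0.333333: log2(p) = -1.584963, -p*log2(p) = 0.528321
H = 0.510392 + 0.375000 + 0.510392 + 0.528321 = 1.924105

H = 1.9241 bits/symbol


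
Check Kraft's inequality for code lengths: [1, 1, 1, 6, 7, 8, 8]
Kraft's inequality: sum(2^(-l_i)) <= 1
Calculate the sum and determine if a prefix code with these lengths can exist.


Sum = 2^(-1) + 2^(-1) + 2^(-1) + 2^(-6) + 2^(-7) + 2^(-8) + 2^(-8)
    = 0.5 + 0.5 + 0.5 + 0.015625 + 0.0078125 + 0.00390625 + 0.00390625
    = 392/256 = 1.53125
Since 1.53125 > 1, Kraft's inequality is NOT satisfied.
A prefix code with these lengths CANNOT exist.

Kraft sum = 1.53125. Not satisfied.


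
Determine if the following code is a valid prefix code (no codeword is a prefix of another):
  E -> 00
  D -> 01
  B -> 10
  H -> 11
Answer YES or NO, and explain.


Checking each pair (does one codeword prefix another?):
  E='00' vs D='01': no prefix
  E='00' vs B='10': no prefix
  E='00' vs H='11': no prefix
  D='01' vs E='00': no prefix
  D='01' vs B='10': no prefix
  D='01' vs H='11': no prefix
  B='10' vs E='00': no prefix
  B='10' vs D='01': no prefix
  B='10' vs H='11': no prefix
  H='11' vs E='00': no prefix
  H='11' vs D='01': no prefix
  H='11' vs B='10': no prefix
No violation found over all pairs.

YES -- this is a valid prefix code. No codeword is a prefix of any other codeword.


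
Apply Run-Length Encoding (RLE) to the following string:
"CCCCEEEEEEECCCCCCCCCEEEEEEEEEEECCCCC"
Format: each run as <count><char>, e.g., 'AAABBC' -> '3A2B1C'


Scanning runs left to right:
  i=0: run of 'C' x 4 -> '4C'
  i=4: run of 'E' x 7 -> '7E'
  i=11: run of 'C' x 9 -> '9C'
  i=20: run of 'E' x 11 -> '11E'
  i=31: run of 'C' x 5 -> '5C'

RLE = 4C7E9C11E5C


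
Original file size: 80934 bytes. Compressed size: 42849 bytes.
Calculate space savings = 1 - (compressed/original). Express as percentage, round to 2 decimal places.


ratio = compressed/original = 42849/80934 = 0.529431
savings = 1 - ratio = 1 - 0.529431 = 0.470569
as a percentage: 0.470569 * 100 = 47.06%

Space savings = 1 - 42849/80934 = 47.06%


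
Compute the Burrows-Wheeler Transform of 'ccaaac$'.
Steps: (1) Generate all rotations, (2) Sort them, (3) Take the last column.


Rotations (sorted):
  0: $ccaaac -> last char: c
  1: aaac$cc -> last char: c
  2: aac$cca -> last char: a
  3: ac$ccaa -> last char: a
  4: c$ccaaa -> last char: a
  5: caaac$c -> last char: c
  6: ccaaac$ -> last char: $


BWT = ccaaac$


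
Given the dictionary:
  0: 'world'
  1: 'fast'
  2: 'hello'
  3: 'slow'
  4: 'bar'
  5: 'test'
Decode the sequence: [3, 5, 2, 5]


Look up each index in the dictionary:
  3 -> 'slow'
  5 -> 'test'
  2 -> 'hello'
  5 -> 'test'

Decoded: "slow test hello test"


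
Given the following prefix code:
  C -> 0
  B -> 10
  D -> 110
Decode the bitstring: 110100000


Decoding step by step:
Bits 110 -> D
Bits 10 -> B
Bits 0 -> C
Bits 0 -> C
Bits 0 -> C
Bits 0 -> C


Decoded message: DBCCCC


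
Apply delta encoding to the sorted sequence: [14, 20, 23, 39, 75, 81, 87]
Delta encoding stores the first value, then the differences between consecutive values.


First value: 14
Deltas:
  20 - 14 = 6
  23 - 20 = 3
  39 - 23 = 16
  75 - 39 = 36
  81 - 75 = 6
  87 - 81 = 6


Delta encoded: [14, 6, 3, 16, 36, 6, 6]


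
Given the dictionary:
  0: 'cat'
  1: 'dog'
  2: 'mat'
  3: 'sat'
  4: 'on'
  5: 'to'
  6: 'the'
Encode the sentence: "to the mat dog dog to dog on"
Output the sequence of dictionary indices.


Look up each word in the dictionary:
  'to' -> 5
  'the' -> 6
  'mat' -> 2
  'dog' -> 1
  'dog' -> 1
  'to' -> 5
  'dog' -> 1
  'on' -> 4

Encoded: [5, 6, 2, 1, 1, 5, 1, 4]


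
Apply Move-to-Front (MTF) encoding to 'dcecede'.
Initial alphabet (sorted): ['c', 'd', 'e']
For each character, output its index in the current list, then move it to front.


MTF encoding:
'd': index 1 in ['c', 'd', 'e'] -> ['d', 'c', 'e']
'c': index 1 in ['d', 'c', 'e'] -> ['c', 'd', 'e']
'e': index 2 in ['c', 'd', 'e'] -> ['e', 'c', 'd']
'c': index 1 in ['e', 'c', 'd'] -> ['c', 'e', 'd']
'e': index 1 in ['c', 'e', 'd'] -> ['e', 'c', 'd']
'd': index 2 in ['e', 'c', 'd'] -> ['d', 'e', 'c']
'e': index 1 in ['d', 'e', 'c'] -> ['e', 'd', 'c']


Output: [1, 1, 2, 1, 1, 2, 1]


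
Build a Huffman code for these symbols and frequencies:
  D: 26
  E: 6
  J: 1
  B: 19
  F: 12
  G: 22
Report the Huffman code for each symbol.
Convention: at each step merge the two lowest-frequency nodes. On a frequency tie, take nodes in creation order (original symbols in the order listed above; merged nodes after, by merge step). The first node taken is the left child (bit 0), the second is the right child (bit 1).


Huffman tree construction:
Step 1: Merge J(1) + E(6) = 7
Step 2: Merge (J+E)(7) + F(12) = 19
Step 3: Merge B(19) + ((J+E)+F)(19) = 38
Step 4: Merge G(22) + D(26) = 48
Step 5: Merge (B+((J+E)+F))(38) + (G+D)(48) = 86
Read each symbol's code off the tree from the root (left child = 0, right child = 1).

Codes:
  D: 11 (length 2)
  E: 0101 (length 4)
  J: 0100 (length 4)
  B: 00 (length 2)
  F: 011 (length 3)
  G: 10 (length 2)
Average code length: 198/86 = 2.3023 bits/symbol


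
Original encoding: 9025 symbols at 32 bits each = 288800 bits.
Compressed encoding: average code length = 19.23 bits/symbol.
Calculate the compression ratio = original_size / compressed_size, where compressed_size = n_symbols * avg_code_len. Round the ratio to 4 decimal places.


original_size = n_symbols * orig_bits = 9025 * 32 = 288800 bits
compressed_size = n_symbols * avg_code_len = 9025 * 19.23 = 173550.75 bits
ratio = original_size / compressed_size = 288800 / 173550.75 = 1.6641

Compression ratio = 1.6641


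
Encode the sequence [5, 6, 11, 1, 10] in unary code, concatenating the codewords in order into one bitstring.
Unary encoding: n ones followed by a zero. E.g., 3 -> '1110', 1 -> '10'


Encode each number as n ones followed by a terminating 0:
  5 -> 111110 (6 bits)
  6 -> 1111110 (7 bits)
  11 -> 111111111110 (12 bits)
  1 -> 10 (2 bits)
  10 -> 11111111110 (11 bits)
Total length = 6 + 7 + 12 + 2 + 11 = 38 bits.

Unary([5, 6, 11, 1, 10]) = 11111011111101111111111101011111111110 (38 bits)


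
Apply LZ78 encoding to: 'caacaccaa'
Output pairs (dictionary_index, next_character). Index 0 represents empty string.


LZ78 encoding steps:
Dictionary: {0: ''}
Step 1: w='' (idx 0), next='c' -> output (0, 'c'), add 'c' as idx 1
Step 2: w='' (idx 0), next='a' -> output (0, 'a'), add 'a' as idx 2
Step 3: w='a' (idx 2), next='c' -> output (2, 'c'), add 'ac' as idx 3
Step 4: w='ac' (idx 3), next='c' -> output (3, 'c'), add 'acc' as idx 4
Step 5: w='a' (idx 2), next='a' -> output (2, 'a'), add 'aa' as idx 5


Encoded: [(0, 'c'), (0, 'a'), (2, 'c'), (3, 'c'), (2, 'a')]


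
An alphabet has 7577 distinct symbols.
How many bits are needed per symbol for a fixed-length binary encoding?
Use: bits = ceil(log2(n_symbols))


log2(7577) = 12.8874
Bracket: 2^12 = 4096 < 7577 <= 2^13 = 8192
So ceil(log2(7577)) = 13

bits = ceil(log2(7577)) = ceil(12.8874) = 13 bits


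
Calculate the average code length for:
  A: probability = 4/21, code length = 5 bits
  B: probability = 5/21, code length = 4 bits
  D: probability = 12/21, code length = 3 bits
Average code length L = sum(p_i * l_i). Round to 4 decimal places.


Weighted contributions p_i * l_i:
  A: (4/21) * 5 = 20/21
  B: (5/21) * 4 = 20/21
  D: (12/21) * 3 = 36/21
Sum = (20 + 20 + 36)/21 = 76/21

L = 76/21 = 3.6190 bits/symbol


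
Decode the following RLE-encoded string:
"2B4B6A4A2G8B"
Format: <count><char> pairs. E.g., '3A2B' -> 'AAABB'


Expanding each <count><char> pair:
  2B -> 'BB'
  4B -> 'BBBB'
  6A -> 'AAAAAA'
  4A -> 'AAAA'
  2G -> 'GG'
  8B -> 'BBBBBBBB'

Decoded = BBBBBBAAAAAAAAAAGGBBBBBBBB


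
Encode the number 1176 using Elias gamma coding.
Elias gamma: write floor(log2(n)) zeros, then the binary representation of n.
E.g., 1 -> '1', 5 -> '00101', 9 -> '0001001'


num_bits = floor(log2(1176)) + 1 = 11
leading_zeros = num_bits - 1 = 10
binary(1176) = 10010011000

Elias gamma(1176) = '0000000000' + '10010011000' = 000000000010010011000 (21 bits)


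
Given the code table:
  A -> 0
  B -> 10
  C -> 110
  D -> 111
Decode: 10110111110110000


Decoding:
10 -> B
110 -> C
111 -> D
110 -> C
110 -> C
0 -> A
0 -> A
0 -> A


Result: BCDCCAAA


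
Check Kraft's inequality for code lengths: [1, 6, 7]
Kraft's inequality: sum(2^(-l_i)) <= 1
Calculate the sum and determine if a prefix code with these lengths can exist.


Sum = 2^(-1) + 2^(-6) + 2^(-7)
    = 0.5 + 0.015625 + 0.0078125
    = 67/128 = 0.5234375
Since 0.5234375 <= 1, Kraft's inequality IS satisfied.
A prefix code with these lengths CAN exist.

Kraft sum = 0.5234375. Satisfied.


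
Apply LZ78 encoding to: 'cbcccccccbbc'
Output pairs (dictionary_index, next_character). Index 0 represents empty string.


LZ78 encoding steps:
Dictionary: {0: ''}
Step 1: w='' (idx 0), next='c' -> output (0, 'c'), add 'c' as idx 1
Step 2: w='' (idx 0), next='b' -> output (0, 'b'), add 'b' as idx 2
Step 3: w='c' (idx 1), next='c' -> output (1, 'c'), add 'cc' as idx 3
Step 4: w='cc' (idx 3), next='c' -> output (3, 'c'), add 'ccc' as idx 4
Step 5: w='cc' (idx 3), next='b' -> output (3, 'b'), add 'ccb' as idx 5
Step 6: w='b' (idx 2), next='c' -> output (2, 'c'), add 'bc' as idx 6


Encoded: [(0, 'c'), (0, 'b'), (1, 'c'), (3, 'c'), (3, 'b'), (2, 'c')]


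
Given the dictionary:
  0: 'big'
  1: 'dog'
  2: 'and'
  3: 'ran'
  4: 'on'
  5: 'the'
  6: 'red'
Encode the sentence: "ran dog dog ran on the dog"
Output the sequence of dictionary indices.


Look up each word in the dictionary:
  'ran' -> 3
  'dog' -> 1
  'dog' -> 1
  'ran' -> 3
  'on' -> 4
  'the' -> 5
  'dog' -> 1

Encoded: [3, 1, 1, 3, 4, 5, 1]
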